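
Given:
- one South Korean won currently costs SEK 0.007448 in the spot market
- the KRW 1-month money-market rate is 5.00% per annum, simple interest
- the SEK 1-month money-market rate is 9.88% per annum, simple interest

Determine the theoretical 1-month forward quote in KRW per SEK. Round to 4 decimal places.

133.7227

T = 1/12 years.
SEK growth factor: 1 + 0.0988×1/12 = 1.008233333.
Growth of 1 KRW over T: 1 + 0.0500×1/12 = 1.004166667.
Forward (SEK per KRW) = 0.007448 × 1.008233333 / 1.004166667 = 0.00747816285.
Quoted the other way: 1/0.00747816285 = 133.7227 KRW per SEK.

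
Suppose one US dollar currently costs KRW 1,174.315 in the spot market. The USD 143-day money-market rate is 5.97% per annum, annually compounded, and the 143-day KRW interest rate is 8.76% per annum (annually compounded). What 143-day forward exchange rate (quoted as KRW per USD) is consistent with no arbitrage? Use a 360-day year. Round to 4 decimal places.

T = 143/360 years.
KRW accumulates by (1 + 0.0876)^(143/360) = 1.0339186666.
USD growth factor: (1 + 0.0597)^(143/360) = 1.023300582.
CIP: F = S · (grow KRW)/(grow USD) = 1174.315 × 1.0339186666/1.023300582 = 1186.500057 KRW per USD.

1186.5001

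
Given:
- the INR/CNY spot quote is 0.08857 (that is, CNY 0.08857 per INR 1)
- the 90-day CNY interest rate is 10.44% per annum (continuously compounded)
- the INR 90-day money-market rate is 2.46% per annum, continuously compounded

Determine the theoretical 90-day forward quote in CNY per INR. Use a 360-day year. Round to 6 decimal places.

T = 90/360 years.
CNY growth factor: e^(0.1044×90/360) = 1.0264436.
INR accumulates by e^(0.0246×90/360) = 1.006169.
CIP: F = S · (grow CNY)/(grow INR) = 0.08857 × 1.0264436/1.006169 = 0.09035471 CNY per INR.

0.090355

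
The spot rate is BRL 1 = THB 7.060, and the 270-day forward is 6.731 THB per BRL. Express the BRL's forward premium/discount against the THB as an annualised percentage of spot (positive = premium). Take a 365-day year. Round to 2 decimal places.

-6.30%

T = 270/365 years.
Period premium: (6.731 − 7.06)/7.06 = -0.0466006.
Per annum: -0.0466006 / (270/365) = -0.062997 = -6.30%.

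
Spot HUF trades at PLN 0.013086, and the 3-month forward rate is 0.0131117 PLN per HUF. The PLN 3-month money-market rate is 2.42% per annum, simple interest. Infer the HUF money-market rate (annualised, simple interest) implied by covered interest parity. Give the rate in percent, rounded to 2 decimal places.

T = 3/12 years.
By CIP, F/S equals the PLN-to-HUF growth ratio: 0.0131117/0.013086 = 1.0019639.
The PLN side grows by 1 + 0.0242×3/12 = 1.006050.
So the HUF growth factor = 1.0040781.
(1.0040781 − 1)/T = 0.016312, i.e. 1.63%.

1.63%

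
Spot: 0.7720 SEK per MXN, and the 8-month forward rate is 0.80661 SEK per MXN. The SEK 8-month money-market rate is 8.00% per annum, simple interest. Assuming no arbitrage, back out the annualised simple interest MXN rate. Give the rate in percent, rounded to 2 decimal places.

T = 8/12 years.
By CIP, F/S equals the SEK-to-MXN growth ratio: 0.80661/0.772 = 1.0448316.
SEK growth factor: 1 + 0.0800×8/12 = 1.0533333.
That pins the MXN growth at 1.0081369.
r = (1.0081369 − 1)/(8/12) = 0.012205 → 1.22%.

1.22%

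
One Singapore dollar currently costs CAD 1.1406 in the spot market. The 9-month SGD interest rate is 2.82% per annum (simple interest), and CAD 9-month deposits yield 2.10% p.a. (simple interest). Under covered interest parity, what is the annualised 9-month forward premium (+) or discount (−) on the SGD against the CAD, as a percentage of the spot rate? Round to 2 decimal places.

T = 9/12 years.
No-arbitrage forward: 1.1406 × 1.015750 / 1.021150 = 1.1345683 CAD/SGD.
(F − S)/S ÷ T = (1.1345683 − 1.1406)/1.1406/(9/12) = -0.007051 → -0.71%.

-0.71%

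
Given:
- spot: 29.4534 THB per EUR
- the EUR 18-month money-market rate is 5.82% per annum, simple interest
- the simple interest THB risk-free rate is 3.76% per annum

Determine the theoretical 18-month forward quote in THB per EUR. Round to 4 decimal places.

T = 18/12 years.
THB accumulates by 1 + 0.0376×18/12 = 1.056400.
EUR growth factor: 1 + 0.0582×18/12 = 1.087300.
CIP: F = S · (grow THB)/(grow EUR) = 29.4534 × 1.056400/1.087300 = 28.616363 THB per EUR.

28.6164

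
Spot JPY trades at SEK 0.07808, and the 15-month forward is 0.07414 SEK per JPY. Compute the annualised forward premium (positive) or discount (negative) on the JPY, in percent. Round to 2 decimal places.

T = 15/12 years.
(F − S)/S = (0.07414 − 0.07808)/0.07808 = -0.0504611.
Per annum: -0.0504611 / (15/12) = -0.040369 = -4.04%.

-4.04%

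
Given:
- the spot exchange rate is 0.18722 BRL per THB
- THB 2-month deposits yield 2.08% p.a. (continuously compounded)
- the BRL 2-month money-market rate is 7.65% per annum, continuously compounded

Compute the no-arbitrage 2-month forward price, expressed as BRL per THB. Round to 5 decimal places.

0.18897

T = 2/12 years.
BRL growth factor: e^(0.0765×2/12) = 1.0128316.
THB accumulates by e^(0.0208×2/12) = 1.0034727.
CIP: F = S · (grow BRL)/(grow THB) = 0.18722 × 1.0128316/1.0034727 = 0.1889661 BRL per THB.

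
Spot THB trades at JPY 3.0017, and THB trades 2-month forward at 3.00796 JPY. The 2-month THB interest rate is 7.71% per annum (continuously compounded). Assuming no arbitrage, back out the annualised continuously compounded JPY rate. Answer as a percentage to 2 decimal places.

8.96%

T = 2/12 years.
CIP gives F = S · g_JPY/g_THB, so g_JPY/g_THB = 3.00796/3.0017 = 1.0020855.
THB growth factor: e^(0.0771×2/12) = 1.0129329.
Hence g_JPY = 1.0150454.
r = ln(1.0150454)/(2/12) = 0.089600 → 8.96%.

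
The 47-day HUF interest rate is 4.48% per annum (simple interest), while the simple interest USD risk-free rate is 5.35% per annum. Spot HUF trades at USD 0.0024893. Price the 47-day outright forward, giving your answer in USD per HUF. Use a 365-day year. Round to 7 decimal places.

0.0024921

T = 47/365 years.
Growth of 1 USD over T: 1 + 0.0535×47/365 = 1.006889.
HUF accumulates by 1 + 0.0448×47/365 = 1.0057688.
So F = 0.0024893 × 1.006889 / 1.0057688 = 0.002492073 (USD/HUF).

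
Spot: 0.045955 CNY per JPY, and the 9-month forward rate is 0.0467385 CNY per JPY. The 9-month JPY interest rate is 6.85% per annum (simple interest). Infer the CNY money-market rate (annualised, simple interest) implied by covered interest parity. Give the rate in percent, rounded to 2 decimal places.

T = 9/12 years.
CIP gives F = S · g_CNY/g_JPY, so g_CNY/g_JPY = 0.0467385/0.045955 = 1.0170493.
JPY growth factor: 1 + 0.0685×9/12 = 1.051375.
So the CNY growth factor = 1.0693002.
(1.0693002 − 1)/T = 0.092400, i.e. 9.24%.

9.24%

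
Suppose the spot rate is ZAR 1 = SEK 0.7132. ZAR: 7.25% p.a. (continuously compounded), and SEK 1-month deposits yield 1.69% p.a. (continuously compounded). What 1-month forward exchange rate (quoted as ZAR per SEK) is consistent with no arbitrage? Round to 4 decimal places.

1.4086

T = 1/12 years.
SEK growth factor: e^(0.0169×1/12) = 1.0014093.
Growth of 1 ZAR over T: e^(0.0725×1/12) = 1.006060.
So F = 0.7132 × 1.0014093 / 1.006060 = 0.7099031 (SEK/ZAR).
Quoted the other way: 1/0.7099031 = 1.4086 ZAR per SEK.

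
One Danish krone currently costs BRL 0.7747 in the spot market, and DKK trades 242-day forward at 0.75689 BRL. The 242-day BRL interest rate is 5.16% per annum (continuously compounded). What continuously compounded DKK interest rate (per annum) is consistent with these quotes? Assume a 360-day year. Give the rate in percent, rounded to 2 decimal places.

T = 242/360 years.
By CIP, F/S equals the BRL-to-DKK growth ratio: 0.75689/0.7747 = 0.9770105.
The BRL side grows by e^(0.0516×242/360) = 1.0352953.
Hence g_DKK = 1.0596563.
Take logs: ln 1.0596563 / (242/360) = 0.086199, so 8.62%.

8.62%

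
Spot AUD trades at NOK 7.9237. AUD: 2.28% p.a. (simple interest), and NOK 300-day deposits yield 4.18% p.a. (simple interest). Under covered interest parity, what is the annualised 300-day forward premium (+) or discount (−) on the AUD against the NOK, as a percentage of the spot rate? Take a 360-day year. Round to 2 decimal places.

T = 300/360 years.
No-arbitrage forward: 7.9237 × 1.0348333 / 1.019000 = 8.0468191 NOK/AUD.
Annualised premium = (F − S)/S × (1/T) = (8.0468191 − 7.9237)/7.9237 ÷ (300/360) = 1.86%.

+1.86%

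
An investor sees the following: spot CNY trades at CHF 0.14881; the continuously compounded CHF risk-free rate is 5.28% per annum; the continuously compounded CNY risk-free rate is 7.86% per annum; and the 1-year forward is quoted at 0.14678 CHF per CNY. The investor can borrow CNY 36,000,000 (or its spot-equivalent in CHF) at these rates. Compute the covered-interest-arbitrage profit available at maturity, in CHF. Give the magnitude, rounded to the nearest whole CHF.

T = 1 year.
Keep in CNY, deliver into the forward: 36,000,000·1.081771527·0.14678 = CHF 5,716,167.29.
Swap to CHF now, deposit: 36,000,000·0.14881·1.05421878 = CHF 5,647,618.68.
The quoted forward overvalues CNY, so borrow CHF, buy CNY at spot, deposit the CNY at 7.86%, and sell the proceeds forward at 0.14678.
Profit = 5,716,167.29 − 5,647,618.68 = CHF 68,549.

CHF 68,549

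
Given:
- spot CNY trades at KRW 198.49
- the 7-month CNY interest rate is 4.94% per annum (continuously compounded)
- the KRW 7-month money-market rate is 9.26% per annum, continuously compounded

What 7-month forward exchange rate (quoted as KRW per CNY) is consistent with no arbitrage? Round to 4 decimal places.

T = 7/12 years.
KRW accumulates by e^(0.0926×7/12) = 1.055502194.
CNY growth factor: e^(0.0494×7/12) = 1.029235884.
So F = 198.49 × 1.055502194 / 1.029235884 = 203.555505 (KRW/CNY).

203.5555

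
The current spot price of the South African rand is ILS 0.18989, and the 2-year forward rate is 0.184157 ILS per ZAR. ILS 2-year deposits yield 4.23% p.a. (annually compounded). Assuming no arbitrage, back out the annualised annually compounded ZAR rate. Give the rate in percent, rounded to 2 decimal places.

T = 2 years.
F/S = 0.184157/0.18989 = 0.9698088 = (growth of ILS) / (growth of ZAR).
ILS growth factor: (1 + 0.0423)^2 = 1.0863893.
That pins the ZAR growth at 1.1202098.
r = 1.1202098^(1/2) − 1 = 0.058400 → 5.84%.

5.84%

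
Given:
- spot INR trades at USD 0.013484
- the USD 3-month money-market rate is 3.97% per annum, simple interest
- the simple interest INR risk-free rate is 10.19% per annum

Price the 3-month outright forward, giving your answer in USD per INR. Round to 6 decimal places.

0.013280

T = 3/12 years.
USD growth factor: 1 + 0.0397×3/12 = 1.009925.
Growth of 1 INR over T: 1 + 0.1019×3/12 = 1.025475.
CIP: F = S · (grow USD)/(grow INR) = 0.013484 × 1.009925/1.025475 = 0.01327953 USD per INR.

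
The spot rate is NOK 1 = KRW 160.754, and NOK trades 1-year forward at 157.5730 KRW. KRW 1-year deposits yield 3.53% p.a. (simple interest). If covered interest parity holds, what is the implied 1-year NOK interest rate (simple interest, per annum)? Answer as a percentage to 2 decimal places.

T = 1 year.
By CIP, F/S equals the KRW-to-NOK growth ratio: 157.573/160.754 = 0.9802120.
The KRW side grows by 1 + 0.0353×1 = 1.035300.
Hence g_NOK = 1.0562001.
r = (1.0562001 − 1)/1 = 0.056200 → 5.62%.

5.62%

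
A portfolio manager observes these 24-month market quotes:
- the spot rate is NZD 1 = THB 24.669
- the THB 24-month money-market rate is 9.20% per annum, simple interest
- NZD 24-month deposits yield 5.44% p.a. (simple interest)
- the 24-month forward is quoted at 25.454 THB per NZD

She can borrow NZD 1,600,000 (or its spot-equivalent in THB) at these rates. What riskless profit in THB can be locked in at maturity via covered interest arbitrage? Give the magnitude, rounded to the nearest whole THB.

T = 2 years.
Invest the NZD and cover forward: 1,600,000 × 1.108800 × 25.454 = THB 45,157,432.32.
Convert at spot and invest in THB: 1,600,000 × 24.669 × 1.184000 = THB 46,732,953.60.
The quoted forward undervalues NZD, so borrow NZD, convert to THB at spot, deposit the THB at 9.20%, and buy NZD forward at 25.454 to cover the loan.
Arbitrage profit = |45,157,432.32 − 46,732,953.60| = THB 1,575,521.

THB 1,575,521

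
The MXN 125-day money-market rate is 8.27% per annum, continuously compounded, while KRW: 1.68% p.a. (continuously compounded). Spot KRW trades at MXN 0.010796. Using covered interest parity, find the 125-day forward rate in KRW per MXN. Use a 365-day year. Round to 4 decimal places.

90.5599

T = 125/365 years.
Growth of 1 MXN over T: e^(0.0827×125/365) = 1.0287268.
Growth of 1 KRW over T: e^(0.0168×125/365) = 1.00577001.
Forward (MXN per KRW) = 0.010796 × 1.0287268 / 1.00577001 = 0.011042420.
Invert for KRW per MXN: 1 / 0.011042420 = 90.5599.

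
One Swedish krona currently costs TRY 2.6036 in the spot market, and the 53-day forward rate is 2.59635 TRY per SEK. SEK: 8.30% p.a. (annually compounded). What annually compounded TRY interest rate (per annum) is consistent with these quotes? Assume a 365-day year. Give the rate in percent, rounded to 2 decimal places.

6.24%

T = 53/365 years.
F/S = 2.59635/2.6036 = 0.9972154 = (growth of TRY) / (growth of SEK).
The SEK side grows by (1 + 0.0830)^(53/365) = 1.0116452.
So the TRY growth factor = 1.0088282.
r = 1.0088282^(365/53) − 1 = 0.062401 → 6.24%.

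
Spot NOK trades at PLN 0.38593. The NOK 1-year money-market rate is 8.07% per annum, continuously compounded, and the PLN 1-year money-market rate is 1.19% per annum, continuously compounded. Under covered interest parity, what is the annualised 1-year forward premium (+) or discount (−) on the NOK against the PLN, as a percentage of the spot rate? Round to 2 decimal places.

T = 1 year.
F = S · g_PLN/g_NOK = 0.38593 × 1.0119711/1.0840456 = 0.36027083.
Annualised premium = (F − S)/S × (1/T) = (0.36027083 − 0.38593)/0.38593 ÷ 1 = -6.65%.

-6.65%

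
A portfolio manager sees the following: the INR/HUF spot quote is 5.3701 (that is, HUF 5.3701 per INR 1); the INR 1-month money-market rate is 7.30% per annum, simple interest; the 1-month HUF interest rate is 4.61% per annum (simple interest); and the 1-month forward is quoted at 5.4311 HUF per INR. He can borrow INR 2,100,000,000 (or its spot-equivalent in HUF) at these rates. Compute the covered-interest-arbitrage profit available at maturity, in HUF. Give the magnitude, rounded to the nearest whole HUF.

HUF 154,159,021

T = 1/12 years.
Keep in INR, deliver into the forward: 2,100,000,000·1.006083333333·5.4311 = HUF 11,474,692,302.50.
Swap to HUF now, deposit: 2,100,000,000·5.3701·1.003841666667 = HUF 11,320,533,281.75.
The quoted forward overvalues INR, so borrow HUF, buy INR at spot, deposit the INR at 7.30%, and sell the proceeds forward at 5.4311.
Arbitrage profit = |11,474,692,302.50 − 11,320,533,281.75| = HUF 154,159,021.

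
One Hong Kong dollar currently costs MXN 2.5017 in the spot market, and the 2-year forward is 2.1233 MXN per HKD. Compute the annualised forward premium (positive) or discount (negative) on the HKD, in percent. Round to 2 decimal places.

-7.56%

T = 2 years.
HKD trades forward at -15.12571% vs spot over the period.
×(1/T) gives -7.56% p.a.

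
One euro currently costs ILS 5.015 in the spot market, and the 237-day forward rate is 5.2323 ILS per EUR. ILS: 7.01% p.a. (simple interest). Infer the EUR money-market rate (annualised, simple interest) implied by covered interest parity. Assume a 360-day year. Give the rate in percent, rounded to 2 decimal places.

T = 237/360 years.
F/S = 5.2323/5.015 = 1.0433300 = (growth of ILS) / (growth of EUR).
ILS growth factor: 1 + 0.0701×237/360 = 1.0461492.
So the EUR growth factor = 1.0027021.
r = (1.0027021 − 1)/(237/360) = 0.004104 → 0.41%.

0.41%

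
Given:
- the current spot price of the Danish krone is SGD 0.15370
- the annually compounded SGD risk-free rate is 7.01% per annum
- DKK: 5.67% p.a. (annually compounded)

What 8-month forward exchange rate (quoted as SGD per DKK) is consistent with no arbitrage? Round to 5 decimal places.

0.15500

T = 8/12 years.
SGD growth factor: (1 + 0.0701)^(8/12) = 1.0462037.
DKK accumulates by (1 + 0.0567)^(8/12) = 1.0374515.
So F = 0.1537 × 1.0462037 / 1.0374515 = 0.1549967 (SGD/DKK).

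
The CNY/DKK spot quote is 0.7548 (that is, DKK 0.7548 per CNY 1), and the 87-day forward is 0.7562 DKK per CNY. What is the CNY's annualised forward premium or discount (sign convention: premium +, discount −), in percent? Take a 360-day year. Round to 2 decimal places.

+0.77%

T = 87/360 years.
(F − S)/S = (0.7562 − 0.7548)/0.7548 = 0.0018548.
×(1/T) gives 0.77% p.a.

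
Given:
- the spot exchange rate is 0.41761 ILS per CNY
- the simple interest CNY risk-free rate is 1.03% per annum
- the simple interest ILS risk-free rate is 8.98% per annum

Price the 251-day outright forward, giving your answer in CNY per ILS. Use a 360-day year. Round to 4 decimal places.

T = 251/360 years.
ILS growth factor: 1 + 0.0898×251/360 = 1.0626106.
CNY growth factor: 1 + 0.0103×251/360 = 1.0071814.
CIP: F = S · (grow ILS)/(grow CNY) = 0.41761 × 1.0626106/1.0071814 = 0.4405927 ILS per CNY.
Invert for CNY per ILS: 1 / 0.4405927 = 2.2697.

2.2697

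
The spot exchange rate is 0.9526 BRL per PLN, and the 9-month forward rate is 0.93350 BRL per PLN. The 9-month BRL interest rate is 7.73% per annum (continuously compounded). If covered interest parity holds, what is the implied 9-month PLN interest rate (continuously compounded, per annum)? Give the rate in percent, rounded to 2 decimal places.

T = 9/12 years.
F/S = 0.9335/0.9526 = 0.9799496 = (growth of BRL) / (growth of PLN).
The BRL side grows by e^(0.0773×9/12) = 1.0596885.
Hence g_PLN = 1.0813704.
r = ln(1.0813704)/(9/12) = 0.104306 → 10.43%.

10.43%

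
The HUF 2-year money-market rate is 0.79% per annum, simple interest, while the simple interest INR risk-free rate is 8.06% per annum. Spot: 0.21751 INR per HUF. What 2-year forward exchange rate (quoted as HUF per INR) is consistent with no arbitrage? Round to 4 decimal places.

4.0218

T = 2 years.
Growth of 1 INR over T: 1 + 0.0806×2 = 1.161200.
HUF accumulates by 1 + 0.0079×2 = 1.015800.
So F = 0.21751 × 1.161200 / 1.015800 = 0.2486440 (INR/HUF).
Quoted the other way: 1/0.2486440 = 4.0218 HUF per INR.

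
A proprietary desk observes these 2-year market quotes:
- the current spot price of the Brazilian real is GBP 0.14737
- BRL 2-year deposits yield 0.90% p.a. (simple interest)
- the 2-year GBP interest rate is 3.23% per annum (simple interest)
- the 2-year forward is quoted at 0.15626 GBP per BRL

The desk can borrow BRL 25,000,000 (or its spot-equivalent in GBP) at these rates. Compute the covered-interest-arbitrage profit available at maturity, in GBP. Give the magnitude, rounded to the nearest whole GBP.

GBP 54,564

T = 2 years.
Invest the BRL and cover forward: 25,000,000 × 1.018000 × 0.15626 = GBP 3,976,817.00.
Convert at spot and invest in GBP: 25,000,000 × 0.14737 × 1.064600 = GBP 3,922,252.55.
The quoted forward overvalues BRL, so borrow GBP, buy BRL at spot, deposit the BRL at 0.90%, and sell the proceeds forward at 0.15626.
Arbitrage profit = |3,976,817.00 − 3,922,252.55| = GBP 54,564.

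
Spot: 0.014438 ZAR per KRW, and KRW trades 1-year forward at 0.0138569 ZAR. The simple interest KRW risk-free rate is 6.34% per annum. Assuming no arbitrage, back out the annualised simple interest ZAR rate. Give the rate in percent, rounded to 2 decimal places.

2.06%

T = 1 year.
CIP gives F = S · g_ZAR/g_KRW, so g_ZAR/g_KRW = 0.0138569/0.014438 = 0.9597520.
KRW growth factor: 1 + 0.0634×1 = 1.063400.
Hence g_ZAR = 1.0206003.
(1.0206003 − 1)/T = 0.020600, i.e. 2.06%.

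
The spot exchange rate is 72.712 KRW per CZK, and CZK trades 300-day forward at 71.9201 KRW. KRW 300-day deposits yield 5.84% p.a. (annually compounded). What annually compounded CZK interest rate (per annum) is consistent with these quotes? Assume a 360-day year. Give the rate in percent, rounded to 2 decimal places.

7.24%

T = 300/360 years.
By CIP, F/S equals the KRW-to-CZK growth ratio: 71.9201/72.712 = 0.9891091.
The KRW side grows by (1 + 0.0584)^(300/360) = 1.048435.
So the CZK growth factor = 1.0599791.
Annualise: 1.0599791^(360/300) − 1 = 0.072400 = 7.24%.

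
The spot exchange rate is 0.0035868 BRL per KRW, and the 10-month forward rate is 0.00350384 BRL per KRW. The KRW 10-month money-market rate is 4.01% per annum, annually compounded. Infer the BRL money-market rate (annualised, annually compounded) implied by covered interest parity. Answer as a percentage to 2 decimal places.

T = 10/12 years.
CIP gives F = S · g_BRL/g_KRW, so g_BRL/g_KRW = 0.00350384/0.0035868 = 0.9768707.
The KRW side grows by (1 + 0.0401)^(10/12) = 1.0333067.
So the BRL growth factor = 1.009407.
r = 1.009407^(12/10) − 1 = 0.011299 → 1.13%.

1.13%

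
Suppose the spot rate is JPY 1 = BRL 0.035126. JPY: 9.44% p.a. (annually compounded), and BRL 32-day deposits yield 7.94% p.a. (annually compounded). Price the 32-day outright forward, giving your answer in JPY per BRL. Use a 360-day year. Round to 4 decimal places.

T = 32/360 years.
Growth of 1 BRL over T: (1 + 0.0794)^(32/360) = 1.0068147.
JPY accumulates by (1 + 0.0944)^(32/360) = 1.00805057.
CIP: F = S · (grow BRL)/(grow JPY) = 0.035126 × 1.0068147/1.00805057 = 0.035082936 BRL per JPY.
Quoted the other way: 1/0.035082936 = 28.5039 JPY per BRL.

28.5039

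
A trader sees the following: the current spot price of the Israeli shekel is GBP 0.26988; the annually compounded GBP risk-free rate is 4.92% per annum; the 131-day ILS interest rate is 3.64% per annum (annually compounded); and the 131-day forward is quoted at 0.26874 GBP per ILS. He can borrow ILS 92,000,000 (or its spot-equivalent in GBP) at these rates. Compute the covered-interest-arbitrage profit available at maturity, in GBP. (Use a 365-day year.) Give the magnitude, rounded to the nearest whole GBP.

GBP 217,275

T = 131/365 years.
Keep in ILS, deliver into the forward: 92,000,000·1.0129146424·0.26874 = GBP 25,043,382.65.
Swap to GBP now, deposit: 92,000,000·0.26988·1.0173868574 = GBP 25,260,657.59.
The quoted forward undervalues ILS, so borrow ILS, convert to GBP at spot, deposit the GBP at 4.92%, and buy ILS forward at 0.26874 to cover the loan.
The gap between the two covered legs is GBP 217,275.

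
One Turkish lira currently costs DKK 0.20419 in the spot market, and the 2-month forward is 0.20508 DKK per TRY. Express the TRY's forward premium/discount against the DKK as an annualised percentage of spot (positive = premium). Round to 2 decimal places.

+2.62%

T = 2/12 years.
TRY trades forward at +0.43587% vs spot over the period.
Annualise by dividing by T: 0.0043587 / (2/12) = 0.026152 → 2.62%.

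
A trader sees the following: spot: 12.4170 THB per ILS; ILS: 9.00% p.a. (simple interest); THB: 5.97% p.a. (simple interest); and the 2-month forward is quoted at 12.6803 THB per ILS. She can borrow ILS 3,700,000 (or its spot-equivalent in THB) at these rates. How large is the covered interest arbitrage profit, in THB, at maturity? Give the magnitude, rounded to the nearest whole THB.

THB 1,220,835

T = 2/12 years.
Keep in ILS, deliver into the forward: 3,700,000·1.015000·12.6803 = THB 47,620,866.65.
Swap to THB now, deposit: 3,700,000·12.4170·1.009950 = THB 46,400,031.86.
The quoted forward overvalues ILS, so borrow THB, buy ILS at spot, deposit the ILS at 9.00%, and sell the proceeds forward at 12.6803.
Arbitrage profit = |47,620,866.65 − 46,400,031.86| = THB 1,220,835.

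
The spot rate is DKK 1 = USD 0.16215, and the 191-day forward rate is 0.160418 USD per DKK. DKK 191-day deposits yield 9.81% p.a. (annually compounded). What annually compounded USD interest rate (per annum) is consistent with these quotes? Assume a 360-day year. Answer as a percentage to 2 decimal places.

7.61%

T = 191/360 years.
CIP gives F = S · g_USD/g_DKK, so g_USD/g_DKK = 0.160418/0.16215 = 0.9893185.
The DKK side grows by (1 + 0.0981)^(191/360) = 1.0509034.
So the USD growth factor = 1.0396782.
Annualise: 1.0396782^(360/191) − 1 = 0.076097 = 7.61%.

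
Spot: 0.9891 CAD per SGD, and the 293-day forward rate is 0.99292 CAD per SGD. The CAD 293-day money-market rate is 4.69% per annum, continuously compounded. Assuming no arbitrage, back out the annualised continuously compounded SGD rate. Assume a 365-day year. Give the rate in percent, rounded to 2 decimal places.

T = 293/365 years.
CIP gives F = S · g_CAD/g_SGD, so g_CAD/g_SGD = 0.99292/0.9891 = 1.0038621.
The CAD side grows by e^(0.0469×293/365) = 1.0383662.
That pins the SGD growth at 1.0343714.
Take logs: ln 1.0343714 / (293/365) = 0.042098, so 4.21%.

4.21%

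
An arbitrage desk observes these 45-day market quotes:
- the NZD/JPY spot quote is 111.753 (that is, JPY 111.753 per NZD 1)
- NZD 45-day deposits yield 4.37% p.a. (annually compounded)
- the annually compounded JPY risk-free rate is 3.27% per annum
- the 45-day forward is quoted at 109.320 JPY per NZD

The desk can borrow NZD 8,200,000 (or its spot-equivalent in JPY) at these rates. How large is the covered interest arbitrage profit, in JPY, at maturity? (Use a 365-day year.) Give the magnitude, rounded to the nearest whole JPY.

T = 45/365 years.
Invest the NZD and cover forward: 8,200,000 × 1.00528719977 × 109.320 = JPY 901,163,572.77.
Convert at spot and invest in JPY: 8,200,000 × 111.753 × 1.00397487326 = JPY 920,017,072.89.
The quoted forward undervalues NZD, so borrow NZD, convert to JPY at spot, deposit the JPY at 3.27%, and buy NZD forward at 109.320 to cover the loan.
The gap between the two covered legs is JPY 18,853,500.

JPY 18,853,500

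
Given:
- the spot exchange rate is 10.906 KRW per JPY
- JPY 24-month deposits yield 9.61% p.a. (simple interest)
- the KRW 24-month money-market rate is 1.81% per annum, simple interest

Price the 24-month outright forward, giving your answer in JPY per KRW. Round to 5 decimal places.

T = 2 years.
KRW accumulates by 1 + 0.0181×2 = 1.036200.
JPY growth factor: 1 + 0.0961×2 = 1.192200.
Forward (KRW per JPY) = 10.906 × 1.036200 / 1.192200 = 9.478944.
Invert for JPY per KRW: 1 / 9.478944 = 0.10550.

0.10550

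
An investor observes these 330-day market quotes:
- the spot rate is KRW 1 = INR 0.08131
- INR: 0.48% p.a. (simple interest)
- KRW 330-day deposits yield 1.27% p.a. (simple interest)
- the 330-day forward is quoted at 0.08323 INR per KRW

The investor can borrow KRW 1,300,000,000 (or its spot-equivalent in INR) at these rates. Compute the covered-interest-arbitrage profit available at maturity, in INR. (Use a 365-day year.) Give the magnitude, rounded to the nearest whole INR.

T = 330/365 years.
Route A — deposit KRW, sell forward: 1,300,000,000 × 1.01148219178 × 0.08323 = INR 109,441,361.67.
Route B — convert at spot, deposit INR: 1,300,000,000 × 0.08131 × 1.00433972603 = INR 106,161,722.06.
The quoted forward overvalues KRW, so borrow INR, buy KRW at spot, deposit the KRW at 1.27%, and sell the proceeds forward at 0.08323.
Profit = 109,441,361.67 − 106,161,722.06 = INR 3,279,640.

INR 3,279,640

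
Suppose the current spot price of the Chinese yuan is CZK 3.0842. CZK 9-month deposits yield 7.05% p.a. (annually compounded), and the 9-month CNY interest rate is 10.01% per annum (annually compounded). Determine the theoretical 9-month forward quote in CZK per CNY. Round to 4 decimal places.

3.0217

T = 9/12 years.
CZK growth factor: (1 + 0.0705)^(9/12) = 1.0524222.
Growth of 1 CNY over T: (1 + 0.1001)^(9/12) = 1.0741727.
CIP: F = S · (grow CZK)/(grow CNY) = 3.0842 × 1.0524222/1.0741727 = 3.021749 CZK per CNY.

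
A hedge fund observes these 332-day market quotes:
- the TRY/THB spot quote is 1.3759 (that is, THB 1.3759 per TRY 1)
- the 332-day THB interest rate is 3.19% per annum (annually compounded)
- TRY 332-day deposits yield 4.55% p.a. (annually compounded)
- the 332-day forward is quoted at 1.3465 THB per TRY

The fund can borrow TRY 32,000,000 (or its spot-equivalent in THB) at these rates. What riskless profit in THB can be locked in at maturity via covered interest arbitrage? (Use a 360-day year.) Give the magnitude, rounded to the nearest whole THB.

THB 429,617

T = 332/360 years.
Invest the TRY and cover forward: 32,000,000 × 1.041888049 × 1.3465 = THB 44,892,872.26.
Convert at spot and invest in THB: 32,000,000 × 1.3759 × 1.0293828046 = THB 45,322,489.63.
The quoted forward undervalues TRY, so borrow TRY, convert to THB at spot, deposit the THB at 3.19%, and buy TRY forward at 1.3465 to cover the loan.
Arbitrage profit = |44,892,872.26 − 45,322,489.63| = THB 429,617.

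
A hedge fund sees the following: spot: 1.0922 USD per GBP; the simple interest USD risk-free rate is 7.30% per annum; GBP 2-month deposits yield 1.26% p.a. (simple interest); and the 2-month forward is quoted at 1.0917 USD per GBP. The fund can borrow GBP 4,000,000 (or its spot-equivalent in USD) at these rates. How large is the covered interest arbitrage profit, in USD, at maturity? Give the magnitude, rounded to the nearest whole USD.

T = 2/12 years.
Keep in GBP, deliver into the forward: 4,000,000·1.002100·1.0917 = USD 4,375,970.28.
Swap to USD now, deposit: 4,000,000·1.0922·1.012166667 = USD 4,421,953.73.
The quoted forward undervalues GBP, so borrow GBP, convert to USD at spot, deposit the USD at 7.30%, and buy GBP forward at 1.0917 to cover the loan.
The gap between the two covered legs is USD 45,983.

USD 45,983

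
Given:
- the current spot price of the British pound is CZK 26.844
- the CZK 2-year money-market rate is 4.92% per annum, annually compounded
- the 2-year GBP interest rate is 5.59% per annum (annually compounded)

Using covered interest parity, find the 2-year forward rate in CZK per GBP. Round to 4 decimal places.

26.5044

T = 2 years.
CZK accumulates by (1 + 0.0492)^2 = 1.10082064.
GBP accumulates by (1 + 0.0559)^2 = 1.11492481.
CIP: F = S · (grow CZK)/(grow GBP) = 26.844 × 1.10082064/1.11492481 = 26.504414 CZK per GBP.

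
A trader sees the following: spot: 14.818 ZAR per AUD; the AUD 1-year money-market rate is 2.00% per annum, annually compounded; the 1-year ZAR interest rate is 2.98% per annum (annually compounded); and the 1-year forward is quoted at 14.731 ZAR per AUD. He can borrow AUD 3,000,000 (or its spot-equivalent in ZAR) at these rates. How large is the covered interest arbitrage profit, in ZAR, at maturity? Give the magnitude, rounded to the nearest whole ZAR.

T = 1 year.
Keep in AUD, deliver into the forward: 3,000,000·1.020000·14.731 = ZAR 45,076,860.00.
Swap to ZAR now, deposit: 3,000,000·14.818·1.029800 = ZAR 45,778,729.20.
The quoted forward undervalues AUD, so borrow AUD, convert to ZAR at spot, deposit the ZAR at 2.98%, and buy AUD forward at 14.731 to cover the loan.
Profit = 45,778,729.20 − 45,076,860.00 = ZAR 701,869.

ZAR 701,869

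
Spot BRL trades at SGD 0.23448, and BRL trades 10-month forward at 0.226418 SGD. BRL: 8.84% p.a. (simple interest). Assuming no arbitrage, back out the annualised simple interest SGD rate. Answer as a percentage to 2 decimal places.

4.41%

T = 10/12 years.
CIP gives F = S · g_SGD/g_BRL, so g_SGD/g_BRL = 0.226418/0.23448 = 0.9656175.
The BRL side grows by 1 + 0.0884×10/12 = 1.0736667.
That pins the SGD growth at 1.0367514.
(1.0367514 − 1)/T = 0.044102, i.e. 4.41%.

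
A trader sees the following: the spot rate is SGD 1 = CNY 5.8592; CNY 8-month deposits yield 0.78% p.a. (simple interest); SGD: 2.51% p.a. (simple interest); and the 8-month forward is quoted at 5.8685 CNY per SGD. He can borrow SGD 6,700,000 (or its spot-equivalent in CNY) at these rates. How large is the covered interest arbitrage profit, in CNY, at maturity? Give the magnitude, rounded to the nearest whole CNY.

T = 8/12 years.
Invest the SGD and cover forward: 6,700,000 × 1.0167333333 × 5.8685 = CNY 39,976,887.10.
Convert at spot and invest in CNY: 6,700,000 × 5.8592 × 1.005200 = CNY 39,460,774.53.
The quoted forward overvalues SGD, so borrow CNY, buy SGD at spot, deposit the SGD at 2.51%, and sell the proceeds forward at 5.8685.
Arbitrage profit = |39,976,887.10 − 39,460,774.53| = CNY 516,113.

CNY 516,113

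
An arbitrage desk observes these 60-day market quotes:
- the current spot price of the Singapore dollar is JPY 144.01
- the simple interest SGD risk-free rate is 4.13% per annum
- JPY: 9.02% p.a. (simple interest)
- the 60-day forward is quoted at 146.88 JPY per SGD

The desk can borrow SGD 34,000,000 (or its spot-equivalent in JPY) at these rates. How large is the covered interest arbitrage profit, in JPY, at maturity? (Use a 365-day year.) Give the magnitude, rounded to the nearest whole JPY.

T = 60/365 years.
Route A — deposit SGD, sell forward: 34,000,000 × 1.006789041096 × 146.88 = JPY 5,027,823,928.11.
Route B — convert at spot, deposit JPY: 34,000,000 × 144.01 × 1.01482739726 = JPY 4,968,939,978.30.
The quoted forward overvalues SGD, so borrow JPY, buy SGD at spot, deposit the SGD at 4.13%, and sell the proceeds forward at 146.88.
Profit = 5,027,823,928.11 − 4,968,939,978.30 = JPY 58,883,950.

JPY 58,883,950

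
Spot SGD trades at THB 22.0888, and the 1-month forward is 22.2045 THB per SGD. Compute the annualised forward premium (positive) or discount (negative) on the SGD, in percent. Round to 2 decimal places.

+6.29%

T = 1/12 years.
(F − S)/S = (22.2045 − 22.0888)/22.0888 = 0.0052379.
×(1/T) gives 6.29% p.a.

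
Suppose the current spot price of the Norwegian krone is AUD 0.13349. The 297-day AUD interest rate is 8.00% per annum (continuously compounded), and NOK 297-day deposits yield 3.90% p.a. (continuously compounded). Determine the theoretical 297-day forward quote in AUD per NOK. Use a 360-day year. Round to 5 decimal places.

T = 297/360 years.
AUD accumulates by e^(0.0800×297/360) = 1.0682267.
Growth of 1 NOK over T: e^(0.0390×297/360) = 1.0326982.
CIP: F = S · (grow AUD)/(grow NOK) = 0.13349 × 1.0682267/1.0326982 = 0.1380825 AUD per NOK.

0.13808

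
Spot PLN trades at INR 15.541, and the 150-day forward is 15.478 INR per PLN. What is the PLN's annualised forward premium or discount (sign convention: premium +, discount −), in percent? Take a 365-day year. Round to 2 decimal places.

-0.99%

T = 150/365 years.
(F − S)/S = (15.478 − 15.541)/15.541 = -0.0040538.
×(1/T) gives -0.99% p.a.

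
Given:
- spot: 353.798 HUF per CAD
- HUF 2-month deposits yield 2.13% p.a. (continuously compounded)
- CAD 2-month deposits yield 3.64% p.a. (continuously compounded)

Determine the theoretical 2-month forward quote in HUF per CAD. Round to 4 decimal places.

352.9087

T = 2/12 years.
Growth of 1 HUF over T: e^(0.0213×2/12) = 1.003556309.
CAD accumulates by e^(0.0364×2/12) = 1.006085106.
CIP: F = S · (grow HUF)/(grow CAD) = 353.798 × 1.003556309/1.006085106 = 352.908728 HUF per CAD.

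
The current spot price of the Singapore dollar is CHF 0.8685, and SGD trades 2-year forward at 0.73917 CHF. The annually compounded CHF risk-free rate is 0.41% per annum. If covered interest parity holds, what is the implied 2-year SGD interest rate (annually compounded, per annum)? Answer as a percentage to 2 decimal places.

8.84%

T = 2 years.
By CIP, F/S equals the CHF-to-SGD growth ratio: 0.73917/0.8685 = 0.8510881.
CHF growth factor: (1 + 0.0041)^2 = 1.0082168.
That pins the SGD growth at 1.184621.
r = 1.184621^(1/2) − 1 = 0.088403 → 8.84%.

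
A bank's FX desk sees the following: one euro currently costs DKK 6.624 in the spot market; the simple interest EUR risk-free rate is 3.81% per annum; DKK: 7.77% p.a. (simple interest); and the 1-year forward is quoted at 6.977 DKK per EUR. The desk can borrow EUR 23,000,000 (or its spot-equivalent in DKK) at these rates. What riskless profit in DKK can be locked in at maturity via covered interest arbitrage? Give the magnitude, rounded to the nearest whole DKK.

T = 1 year.
Route A — deposit EUR, sell forward: 23,000,000 × 1.038100 × 6.977 = DKK 166,584,945.10.
Route B — convert at spot, deposit DKK: 23,000,000 × 6.624 × 1.077700 = DKK 164,189,750.40.
The quoted forward overvalues EUR, so borrow DKK, buy EUR at spot, deposit the EUR at 3.81%, and sell the proceeds forward at 6.977.
The gap between the two covered legs is DKK 2,395,195.

DKK 2,395,195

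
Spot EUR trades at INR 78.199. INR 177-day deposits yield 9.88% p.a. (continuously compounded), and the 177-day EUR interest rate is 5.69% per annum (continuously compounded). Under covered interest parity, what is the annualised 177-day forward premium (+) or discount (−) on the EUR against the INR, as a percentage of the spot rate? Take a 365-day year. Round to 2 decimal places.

T = 177/365 years.
F = S · g_INR/g_EUR = 78.199 × 1.0490775/1.0279768 = 79.804147.
Annualised premium = (F − S)/S × (1/T) = (79.804147 − 78.199)/78.199 ÷ (177/365) = 4.23%.

+4.23%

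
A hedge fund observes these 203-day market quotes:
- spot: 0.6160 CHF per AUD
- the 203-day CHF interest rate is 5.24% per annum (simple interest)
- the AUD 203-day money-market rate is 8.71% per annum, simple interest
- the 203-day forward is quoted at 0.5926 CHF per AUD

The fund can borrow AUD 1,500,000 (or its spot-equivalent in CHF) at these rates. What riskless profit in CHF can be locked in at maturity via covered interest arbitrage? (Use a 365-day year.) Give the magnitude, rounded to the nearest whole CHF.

CHF 18,968

T = 203/365 years.
Invest the AUD and cover forward: 1,500,000 × 1.04844192 × 0.5926 = CHF 931,960.02.
Convert at spot and invest in CHF: 1,500,000 × 0.6160 × 1.02914301 = CHF 950,928.14.
The quoted forward undervalues AUD, so borrow AUD, convert to CHF at spot, deposit the CHF at 5.24%, and buy AUD forward at 0.5926 to cover the loan.
The gap between the two covered legs is CHF 18,968.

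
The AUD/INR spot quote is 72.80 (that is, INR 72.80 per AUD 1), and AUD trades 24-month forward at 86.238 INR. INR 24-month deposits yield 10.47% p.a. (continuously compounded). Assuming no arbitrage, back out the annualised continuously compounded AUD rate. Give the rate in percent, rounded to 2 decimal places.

T = 2 years.
F/S = 86.238/72.8 = 1.1845879 = (growth of INR) / (growth of AUD).
INR growth factor: e^(0.1047×2) = 1.2329381.
Hence g_AUD = 1.0408161.
r = ln(1.0408161)/2 = 0.020003 → 2.00%.

2.00%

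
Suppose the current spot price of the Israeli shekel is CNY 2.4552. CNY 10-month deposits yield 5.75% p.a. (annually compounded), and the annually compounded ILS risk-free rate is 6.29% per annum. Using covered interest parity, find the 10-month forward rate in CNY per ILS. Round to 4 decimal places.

2.4448

T = 10/12 years.
Growth of 1 CNY over T: (1 + 0.0575)^(10/12) = 1.047692.
Growth of 1 ILS over T: (1 + 0.0629)^(10/12) = 1.0521484.
CIP: F = S · (grow CNY)/(grow ILS) = 2.4552 × 1.047692/1.0521484 = 2.444801 CNY per ILS.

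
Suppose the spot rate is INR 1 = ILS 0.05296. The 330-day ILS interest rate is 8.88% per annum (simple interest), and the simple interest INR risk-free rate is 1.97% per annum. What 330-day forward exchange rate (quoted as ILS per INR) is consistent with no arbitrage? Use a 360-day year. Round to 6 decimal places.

T = 330/360 years.
Growth of 1 ILS over T: 1 + 0.0888×330/360 = 1.081400.
INR accumulates by 1 + 0.0197×330/360 = 1.0180583.
CIP: F = S · (grow ILS)/(grow INR) = 0.05296 × 1.081400/1.0180583 = 0.05625507 ILS per INR.

0.056255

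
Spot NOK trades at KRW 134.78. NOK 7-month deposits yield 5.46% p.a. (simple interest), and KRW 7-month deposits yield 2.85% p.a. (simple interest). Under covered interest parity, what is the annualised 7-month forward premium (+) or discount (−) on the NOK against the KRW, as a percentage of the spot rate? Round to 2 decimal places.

-2.53%

T = 7/12 years.
CIP forward (KRW per NOK) = 134.78 × 1.016625/1.031850 = 132.79131.
Annualised premium = (F − S)/S × (1/T) = (132.79131 − 134.78)/134.78 ÷ (7/12) = -2.53%.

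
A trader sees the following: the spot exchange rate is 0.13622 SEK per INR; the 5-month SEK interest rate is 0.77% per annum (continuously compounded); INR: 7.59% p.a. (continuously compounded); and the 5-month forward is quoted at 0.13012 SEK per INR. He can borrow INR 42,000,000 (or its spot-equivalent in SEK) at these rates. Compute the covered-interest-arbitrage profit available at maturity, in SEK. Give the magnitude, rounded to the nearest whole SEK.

SEK 98,991

T = 5/12 years.
Keep in INR, deliver into the forward: 42,000,000·1.032130384·0.13012 = SEK 5,640,633.83.
Swap to SEK now, deposit: 42,000,000·0.13622·1.003213486 = SEK 5,739,625.12.
The quoted forward undervalues INR, so borrow INR, convert to SEK at spot, deposit the SEK at 0.77%, and buy INR forward at 0.13012 to cover the loan.
Profit = 5,739,625.12 − 5,640,633.83 = SEK 98,991.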